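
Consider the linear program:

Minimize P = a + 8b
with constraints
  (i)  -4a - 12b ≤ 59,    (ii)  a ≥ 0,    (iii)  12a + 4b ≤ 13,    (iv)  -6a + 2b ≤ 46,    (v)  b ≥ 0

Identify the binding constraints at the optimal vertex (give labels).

(ii) and (v)

Vertices and P = a + 8b:
  (0, 13/4) → P = 26
  (0, 0) → P = 0
  (13/12, 0) → P = 13/12

The minimum is at (0, 0). Substituting into each constraint, equality holds for (ii) and (v); the remaining constraints have slack.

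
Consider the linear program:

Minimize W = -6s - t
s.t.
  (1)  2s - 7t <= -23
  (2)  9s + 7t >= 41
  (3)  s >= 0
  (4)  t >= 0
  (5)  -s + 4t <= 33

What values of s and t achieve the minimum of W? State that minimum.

The binding constraints are 2s - 7t = -23 and -s + 4t = 33.
Solving simultaneously gives s = 139, t = 43.

s = 139, t = 43, minimum W = -877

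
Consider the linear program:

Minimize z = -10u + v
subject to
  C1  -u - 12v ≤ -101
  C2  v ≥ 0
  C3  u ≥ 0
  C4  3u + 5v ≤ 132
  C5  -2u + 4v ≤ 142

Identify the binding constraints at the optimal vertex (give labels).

C1 and C4

Feasible corners and z = -10u + v:
  (0, 101/12) → z = 101/12
  (1079/31, 171/31) → z = -10619/31
  (0, 132/5) → z = 132/5

The minimum is at (1079/31, 171/31). Substituting into each constraint, equality holds for C1 and C4; the remaining constraints have slack.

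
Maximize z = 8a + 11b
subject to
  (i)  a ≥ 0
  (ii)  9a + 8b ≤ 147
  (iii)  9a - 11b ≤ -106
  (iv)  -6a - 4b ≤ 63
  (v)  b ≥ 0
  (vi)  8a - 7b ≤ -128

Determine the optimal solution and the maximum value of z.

a = 0, b = 147/8, maximum z = 1617/8

Vertices and z = 8a + 11b:
  (0, 147/8) → z = 1617/8
  (0, 128/7) → z = 1408/7
  (5/127, 2328/127) → z = 25648/127

The binding constraints are a = 0 and 9a + 8b = 147.
Solving simultaneously gives a = 0, b = 147/8.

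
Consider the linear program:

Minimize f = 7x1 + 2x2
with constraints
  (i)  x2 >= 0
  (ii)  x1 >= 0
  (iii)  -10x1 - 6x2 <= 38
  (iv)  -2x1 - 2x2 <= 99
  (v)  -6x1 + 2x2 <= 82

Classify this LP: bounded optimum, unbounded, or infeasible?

bounded optimum

Vertices and f = 7x1 + 2x2:
  (0, 0) → f = 0
  (0, 41) → f = 82
The feasible region has finitely many vertices and no improving ray; the minimum is 0 at (0, 0).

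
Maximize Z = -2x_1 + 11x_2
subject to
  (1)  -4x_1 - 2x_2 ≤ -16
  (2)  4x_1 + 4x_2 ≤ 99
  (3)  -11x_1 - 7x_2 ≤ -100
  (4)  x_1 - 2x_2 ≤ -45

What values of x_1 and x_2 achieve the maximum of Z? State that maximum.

Feasible corners and Z = -2x_1 + 11x_2:
  (-67/4, 83/2) → Z = 490
  (-44/3, 112/3) → Z = 440
  (3/2, 93/4) → Z = 1011/4
  (-115/29, 595/29) → Z = 6775/29

The binding constraints are -4x_1 - 2x_2 = -16 and 4x_1 + 4x_2 = 99.
Solving simultaneously gives x_1 = -67/4, x_2 = 83/2.

x_1 = -67/4, x_2 = 83/2, maximum Z = 490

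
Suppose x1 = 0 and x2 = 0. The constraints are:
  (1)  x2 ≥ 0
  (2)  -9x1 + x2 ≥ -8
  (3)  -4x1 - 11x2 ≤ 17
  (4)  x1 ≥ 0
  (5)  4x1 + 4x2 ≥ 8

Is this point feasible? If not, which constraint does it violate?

Constraint (5): 4x1 + 4x2 = 0, which is not ≥ 8. All other constraints are satisfied.

not feasible — violates (5)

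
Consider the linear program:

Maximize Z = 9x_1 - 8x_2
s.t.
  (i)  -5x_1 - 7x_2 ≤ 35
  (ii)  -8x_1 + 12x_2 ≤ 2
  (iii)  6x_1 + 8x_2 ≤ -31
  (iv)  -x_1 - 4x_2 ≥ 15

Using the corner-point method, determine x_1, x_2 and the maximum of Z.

Extreme points and Z = 9x_1 - 8x_2:
  (63/2, -55/2) → Z = 1007/2
  (-35/13, -40/13) → Z = 5/13
  (-1/4, -59/16) → Z = 109/4

x_1 = 63/2, x_2 = -55/2, maximum Z = 1007/2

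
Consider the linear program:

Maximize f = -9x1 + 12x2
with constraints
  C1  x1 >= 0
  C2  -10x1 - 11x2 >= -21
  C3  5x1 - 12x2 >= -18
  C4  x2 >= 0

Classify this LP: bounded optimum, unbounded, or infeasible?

Vertices and f = -9x1 + 12x2:
  (0, 3/2) → f = 18
  (0, 0) → f = 0
  (54/175, 57/35) → f = 2934/175
  (21/10, 0) → f = -189/10
The feasible region has finitely many vertices and no improving ray; the maximum is 18 at (0, 3/2).

bounded optimum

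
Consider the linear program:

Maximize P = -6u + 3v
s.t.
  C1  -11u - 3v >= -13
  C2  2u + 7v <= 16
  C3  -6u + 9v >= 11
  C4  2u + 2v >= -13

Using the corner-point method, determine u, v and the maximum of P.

Vertices and P = -6u + 3v:
  (43/71, 150/71) → P = 192/71
  (28/39, 199/117) → P = 31/39
  (-123/10, 29/5) → P = 456/5
  (-139/30, -28/15) → P = 111/5

The optimum lies where 2u + 7v = 16 and 2u + 2v = -13.
Solving simultaneously gives u = -123/10, v = 29/5.

u = -123/10, v = 29/5, maximum P = 456/5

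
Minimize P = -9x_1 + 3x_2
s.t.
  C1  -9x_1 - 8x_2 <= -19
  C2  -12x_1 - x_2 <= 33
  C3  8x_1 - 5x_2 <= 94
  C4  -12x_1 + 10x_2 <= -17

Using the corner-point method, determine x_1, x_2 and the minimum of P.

x_1 = 171/4, x_2 = 248/5, minimum P = -4719/20

Extreme points and P = -9x_1 + 3x_2:
  (847/109, -694/109) → P = -9705/109
  (163/93, 25/62) → P = -903/62
  (171/4, 248/5) → P = -4719/20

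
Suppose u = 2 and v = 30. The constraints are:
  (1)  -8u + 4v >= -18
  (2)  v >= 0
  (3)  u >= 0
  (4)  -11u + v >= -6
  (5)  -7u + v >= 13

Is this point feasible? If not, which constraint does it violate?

feasible

(1): 104 ≥ -18 ✓
(2): 30 ≥ 0 ✓
(3): 2 ≥ 0 ✓
(4): 8 ≥ -6 ✓
(5): 16 ≥ 13 ✓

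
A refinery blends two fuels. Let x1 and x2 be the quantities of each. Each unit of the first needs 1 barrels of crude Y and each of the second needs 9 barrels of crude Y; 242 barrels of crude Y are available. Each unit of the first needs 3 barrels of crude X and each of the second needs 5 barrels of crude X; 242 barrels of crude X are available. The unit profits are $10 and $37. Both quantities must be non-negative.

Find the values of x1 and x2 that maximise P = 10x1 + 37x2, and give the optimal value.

x1 = 44, x2 = 22, maximum P = 1254

Extreme points and P = 10x1 + 37x2:
  (0, 0) → P = 0
  (0, 242/9) → P = 8954/9
  (242/3, 0) → P = 2420/3
  (44, 22) → P = 1254

The optimum lies where x1 + 9x2 = 242 and 3x1 + 5x2 = 242.
Solving simultaneously gives x1 = 44, x2 = 22.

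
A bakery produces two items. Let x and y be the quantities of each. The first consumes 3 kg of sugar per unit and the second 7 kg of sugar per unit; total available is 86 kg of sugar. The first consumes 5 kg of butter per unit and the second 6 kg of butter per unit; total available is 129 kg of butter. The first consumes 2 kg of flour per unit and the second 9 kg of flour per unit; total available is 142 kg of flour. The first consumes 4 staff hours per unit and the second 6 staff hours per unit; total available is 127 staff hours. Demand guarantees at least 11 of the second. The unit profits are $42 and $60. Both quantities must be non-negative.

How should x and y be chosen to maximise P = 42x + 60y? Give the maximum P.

x = 3, y = 11, maximum P = 786

Vertices and P = 42x + 60y:
  (0, 86/7) → P = 5160/7
  (0, 11) → P = 660
  (3, 11) → P = 786

The binding constraints are 3x + 7y = 86 and y = 11.
Solving simultaneously gives x = 3, y = 11.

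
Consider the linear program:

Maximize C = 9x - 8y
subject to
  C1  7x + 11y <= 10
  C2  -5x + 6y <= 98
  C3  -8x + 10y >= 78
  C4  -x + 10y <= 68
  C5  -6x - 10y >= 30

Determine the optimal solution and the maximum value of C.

x = -54/7, y = 57/35, maximum C = -2886/35

Corner points and C = 9x - 8y:
  (-256, -197) → C = -728
  (-580/43, 219/43) → C = -6972/43
  (-54/7, 57/35) → C = -2886/35

The optimum lies where -8x + 10y = 78 and -6x - 10y = 30.
Solving simultaneously gives x = -54/7, y = 57/35.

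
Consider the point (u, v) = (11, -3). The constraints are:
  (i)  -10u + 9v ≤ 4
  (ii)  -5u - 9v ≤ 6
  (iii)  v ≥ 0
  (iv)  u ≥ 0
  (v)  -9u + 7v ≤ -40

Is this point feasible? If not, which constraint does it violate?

Constraint (iii): v = -3, which is not ≥ 0. All other constraints are satisfied.

not feasible — violates (iii)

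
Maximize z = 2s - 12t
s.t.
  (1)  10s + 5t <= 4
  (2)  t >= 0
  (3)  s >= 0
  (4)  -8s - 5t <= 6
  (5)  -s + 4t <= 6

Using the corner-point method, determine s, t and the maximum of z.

s = 2/5, t = 0, maximum z = 4/5

Vertices and z = 2s - 12t:
  (2/5, 0) → z = 4/5
  (0, 4/5) → z = -48/5
  (0, 0) → z = 0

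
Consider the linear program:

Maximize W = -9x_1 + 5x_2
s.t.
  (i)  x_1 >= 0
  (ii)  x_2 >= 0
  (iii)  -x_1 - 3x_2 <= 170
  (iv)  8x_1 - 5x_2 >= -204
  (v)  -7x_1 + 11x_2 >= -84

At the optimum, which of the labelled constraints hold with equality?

Vertices and W = -9x_1 + 5x_2:
  (0, 0) → W = 0
  (0, 204/5) → W = 204
  (12, 0) → W = -108
The feasible region is unbounded (it extends along (11, 7), (5, 8)), but W strictly decreases along every unbounded feasible direction, so there is no improving ray and the maximum is attained at a vertex.

The maximum is at (0, 204/5). Substituting into each constraint, equality holds for (i) and (iv); the remaining constraints have slack.

(i) and (iv)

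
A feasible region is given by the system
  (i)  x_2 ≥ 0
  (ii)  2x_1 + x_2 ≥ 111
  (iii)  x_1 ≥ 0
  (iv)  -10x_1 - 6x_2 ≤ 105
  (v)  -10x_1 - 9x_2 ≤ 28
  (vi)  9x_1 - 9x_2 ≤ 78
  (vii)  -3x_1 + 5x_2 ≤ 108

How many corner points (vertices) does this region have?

Pairwise boundary intersections that survive every other constraint:
  (359/9, 281/9)
  (447/13, 549/13)
  (227/3, 67)

3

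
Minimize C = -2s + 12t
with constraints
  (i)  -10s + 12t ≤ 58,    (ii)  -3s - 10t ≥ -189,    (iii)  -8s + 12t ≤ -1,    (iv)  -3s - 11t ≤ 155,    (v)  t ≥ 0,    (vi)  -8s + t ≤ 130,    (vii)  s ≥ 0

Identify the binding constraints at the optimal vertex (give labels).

(ii) and (v)

Feasible corners and C = -2s + 12t:
  (1139/58, 1509/116) → C = 3388/29
  (63, 0) → C = -126
  (1/8, 0) → C = -1/4

The minimum is at (63, 0). Substituting into each constraint, equality holds for (ii) and (v); the remaining constraints have slack.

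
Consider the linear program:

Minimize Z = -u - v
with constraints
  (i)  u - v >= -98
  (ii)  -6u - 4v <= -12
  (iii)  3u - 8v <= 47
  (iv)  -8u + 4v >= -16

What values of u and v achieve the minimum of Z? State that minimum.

u = 102, v = 200, minimum Z = -302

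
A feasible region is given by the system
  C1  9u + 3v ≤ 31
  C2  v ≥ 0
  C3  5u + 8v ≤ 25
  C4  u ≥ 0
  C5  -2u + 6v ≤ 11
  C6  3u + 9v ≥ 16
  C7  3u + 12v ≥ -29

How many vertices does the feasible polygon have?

5

Of the 21 pairwise boundary intersections, those satisfying every inequality are:
  (173/57, 70/57)
  (77/24, 17/24)
  (31/23, 105/46)
  (0, 11/6)
  (0, 16/9)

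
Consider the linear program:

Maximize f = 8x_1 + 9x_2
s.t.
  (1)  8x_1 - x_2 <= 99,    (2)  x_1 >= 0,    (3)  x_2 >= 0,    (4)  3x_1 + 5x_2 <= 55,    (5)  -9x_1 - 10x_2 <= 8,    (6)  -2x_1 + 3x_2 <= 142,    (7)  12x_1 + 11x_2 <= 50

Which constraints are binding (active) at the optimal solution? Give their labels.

Extreme points and f = 8x_1 + 9x_2:
  (0, 0) → f = 0
  (0, 50/11) → f = 450/11
  (25/6, 0) → f = 100/3

The maximum is at (0, 50/11). Substituting into each constraint, equality holds for (2) and (7); the remaining constraints have slack.

(2) and (7)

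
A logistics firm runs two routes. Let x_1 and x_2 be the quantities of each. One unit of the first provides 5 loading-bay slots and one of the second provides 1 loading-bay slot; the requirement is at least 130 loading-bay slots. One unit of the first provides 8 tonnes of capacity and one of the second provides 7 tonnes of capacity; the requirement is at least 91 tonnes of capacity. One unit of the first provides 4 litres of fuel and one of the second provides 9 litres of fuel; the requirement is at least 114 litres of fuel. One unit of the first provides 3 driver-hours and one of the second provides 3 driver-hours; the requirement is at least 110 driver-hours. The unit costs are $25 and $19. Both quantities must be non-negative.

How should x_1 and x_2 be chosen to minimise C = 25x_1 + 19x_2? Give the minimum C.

Extreme points and C = 25x_1 + 19x_2:
  (0, 130) → C = 2470
  (110/3, 0) → C = 2750/3
  (70/3, 40/3) → C = 2510/3
The feasible region is unbounded (it extends along (0, 1), (1, 0)), but C strictly increases along every unbounded feasible direction, so there is no improving ray and the minimum is attained at a vertex.

At the optimal vertex, 5x_1 + x_2 = 130 and 3x_1 + 3x_2 = 110.
Solving simultaneously gives x_1 = 70/3, x_2 = 40/3.

x_1 = 70/3, x_2 = 40/3, minimum C = 2510/3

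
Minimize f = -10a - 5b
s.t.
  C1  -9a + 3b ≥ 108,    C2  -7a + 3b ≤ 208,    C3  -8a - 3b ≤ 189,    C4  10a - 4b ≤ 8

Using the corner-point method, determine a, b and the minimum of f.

a = 50, b = 186, minimum f = -1430

Corner points and f = -10a - 5b:
  (50, 186) → f = -1430
  (-297/17, -279/17) → f = 4365/17
  (-397/15, 341/45) → f = 2041/9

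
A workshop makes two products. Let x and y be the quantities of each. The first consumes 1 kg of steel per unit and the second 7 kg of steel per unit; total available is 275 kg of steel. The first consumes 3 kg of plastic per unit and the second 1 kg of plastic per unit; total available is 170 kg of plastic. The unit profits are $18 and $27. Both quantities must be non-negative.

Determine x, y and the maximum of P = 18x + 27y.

x = 183/4, y = 131/4, maximum P = 6831/4

Extreme points and P = 18x + 27y:
  (0, 0) → P = 0
  (0, 275/7) → P = 7425/7
  (170/3, 0) → P = 1020
  (183/4, 131/4) → P = 6831/4

The optimum lies where x + 7y = 275 and 3x + y = 170.
Solving simultaneously gives x = 183/4, y = 131/4.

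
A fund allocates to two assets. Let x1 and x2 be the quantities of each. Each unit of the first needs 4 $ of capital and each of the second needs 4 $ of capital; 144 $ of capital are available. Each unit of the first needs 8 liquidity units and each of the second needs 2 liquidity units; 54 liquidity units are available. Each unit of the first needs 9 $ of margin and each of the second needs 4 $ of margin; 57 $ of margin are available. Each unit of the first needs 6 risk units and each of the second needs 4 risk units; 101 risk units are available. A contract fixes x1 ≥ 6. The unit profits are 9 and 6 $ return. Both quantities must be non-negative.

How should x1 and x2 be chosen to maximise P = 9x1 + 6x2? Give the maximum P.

Corner points and P = 9x1 + 6x2:
  (19/3, 0) → P = 57
  (6, 0) → P = 54
  (6, 3/4) → P = 117/2

The binding constraints are 9x1 + 4x2 = 57 and x1 = 6.
Solving simultaneously gives x1 = 6, x2 = 3/4.

x1 = 6, x2 = 3/4, maximum P = 117/2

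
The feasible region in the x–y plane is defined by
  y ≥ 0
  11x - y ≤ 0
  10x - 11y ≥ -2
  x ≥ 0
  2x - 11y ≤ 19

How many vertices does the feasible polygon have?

Intersecting each pair of boundary lines and keeping only the points that satisfy every inequality leaves:
  (0, 0)
  (2/111, 22/111)
  (0, 2/11)

3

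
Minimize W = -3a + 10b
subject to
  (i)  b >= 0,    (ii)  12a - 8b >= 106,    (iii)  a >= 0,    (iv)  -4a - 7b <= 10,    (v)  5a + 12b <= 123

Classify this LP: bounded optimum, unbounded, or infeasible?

Feasible corners and W = -3a + 10b:
  (53/6, 0) → W = -53/2
  (123/5, 0) → W = -369/5
  (282/23, 473/92) → W = 673/46
The feasible region has finitely many vertices and no improving ray; the minimum is -369/5 at (123/5, 0).

bounded optimum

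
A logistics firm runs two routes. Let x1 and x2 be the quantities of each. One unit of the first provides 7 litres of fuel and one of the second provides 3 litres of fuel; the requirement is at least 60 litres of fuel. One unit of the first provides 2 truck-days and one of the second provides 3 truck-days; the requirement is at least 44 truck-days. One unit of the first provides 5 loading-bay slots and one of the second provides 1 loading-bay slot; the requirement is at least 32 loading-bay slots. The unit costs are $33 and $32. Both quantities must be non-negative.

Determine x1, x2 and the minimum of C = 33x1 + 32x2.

x1 = 4, x2 = 12, minimum C = 516

Vertices and C = 33x1 + 32x2:
  (0, 32) → C = 1024
  (22, 0) → C = 726
  (4, 12) → C = 516
The feasible region is unbounded (it extends along (0, 1), (1, 0)), but C strictly increases along every unbounded feasible direction, so there is no improving ray and the minimum is attained at a vertex.

The binding constraints are 2x1 + 3x2 = 44 and 5x1 + x2 = 32.
Solving simultaneously gives x1 = 4, x2 = 12.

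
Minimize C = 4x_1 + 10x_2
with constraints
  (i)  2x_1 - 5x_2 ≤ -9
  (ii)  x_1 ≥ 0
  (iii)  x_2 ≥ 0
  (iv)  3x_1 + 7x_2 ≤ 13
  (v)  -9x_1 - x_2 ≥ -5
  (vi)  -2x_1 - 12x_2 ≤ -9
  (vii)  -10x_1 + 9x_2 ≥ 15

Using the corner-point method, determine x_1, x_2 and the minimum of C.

Corner points and C = 4x_1 + 10x_2:
  (0, 9/5) → C = 18
  (2/29, 53/29) → C = 538/29
  (0, 13/7) → C = 130/7

At the optimal vertex, 2x_1 - 5x_2 = -9 and x_1 = 0.
Solving simultaneously gives x_1 = 0, x_2 = 9/5.

x_1 = 0, x_2 = 9/5, minimum C = 18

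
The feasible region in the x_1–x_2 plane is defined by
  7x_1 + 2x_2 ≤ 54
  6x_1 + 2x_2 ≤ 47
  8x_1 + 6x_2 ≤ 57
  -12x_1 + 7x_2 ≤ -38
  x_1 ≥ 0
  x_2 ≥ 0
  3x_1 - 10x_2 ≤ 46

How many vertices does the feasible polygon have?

Of the 21 pairwise boundary intersections, those satisfying every inequality are:
  (627/128, 95/32)
  (57/8, 0)
  (19/6, 0)

3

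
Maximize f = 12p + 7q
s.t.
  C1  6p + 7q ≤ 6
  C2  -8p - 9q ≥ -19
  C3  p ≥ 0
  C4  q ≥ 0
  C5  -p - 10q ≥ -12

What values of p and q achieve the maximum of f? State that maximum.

p = 1, q = 0, maximum f = 12

Extreme points and f = 12p + 7q:
  (0, 6/7) → f = 6
  (1, 0) → f = 12
  (0, 0) → f = 0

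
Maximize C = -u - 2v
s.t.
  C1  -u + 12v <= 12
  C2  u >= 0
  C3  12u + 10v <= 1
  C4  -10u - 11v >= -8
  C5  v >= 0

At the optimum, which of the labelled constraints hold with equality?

Vertices and C = -u - 2v:
  (0, 1/10) → C = -1/5
  (0, 0) → C = 0
  (1/12, 0) → C = -1/12

The maximum is at (0, 0). Substituting into each constraint, equality holds for C2 and C5; the remaining constraints have slack.

C2 and C5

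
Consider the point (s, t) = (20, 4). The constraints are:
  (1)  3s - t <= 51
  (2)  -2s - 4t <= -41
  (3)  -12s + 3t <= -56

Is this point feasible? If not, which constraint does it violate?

Constraint (1): 3s - t = 56, which is not ≤ 51. All other constraints are satisfied.

not feasible — violates (1)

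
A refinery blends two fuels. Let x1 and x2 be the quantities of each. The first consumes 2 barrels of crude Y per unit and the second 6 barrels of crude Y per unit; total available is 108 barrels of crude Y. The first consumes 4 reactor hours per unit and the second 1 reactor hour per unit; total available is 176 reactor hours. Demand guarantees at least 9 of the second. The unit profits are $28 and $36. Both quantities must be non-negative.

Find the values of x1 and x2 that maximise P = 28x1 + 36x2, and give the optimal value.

Extreme points and P = 28x1 + 36x2:
  (0, 18) → P = 648
  (0, 9) → P = 324
  (27, 9) → P = 1080

The optimum lies where 2x1 + 6x2 = 108 and x2 = 9.
Solving simultaneously gives x1 = 27, x2 = 9.

x1 = 27, x2 = 9, maximum P = 1080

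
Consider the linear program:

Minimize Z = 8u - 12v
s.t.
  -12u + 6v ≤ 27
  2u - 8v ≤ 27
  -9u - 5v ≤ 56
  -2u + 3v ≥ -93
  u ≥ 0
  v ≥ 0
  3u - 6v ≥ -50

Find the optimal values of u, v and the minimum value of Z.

u = 23/9, v = 173/18, minimum Z = -854/9

Vertices and Z = 8u - 12v:
  (0, 9/2) → Z = -54
  (23/9, 173/18) → Z = -854/9
  (663/10, 66/5) → Z = 372
  (27/2, 0) → Z = 108
  (236, 379/3) → Z = 372
  (0, 0) → Z = 0

At the optimal vertex, -12u + 6v = 27 and 3u - 6v = -50.
Solving simultaneously gives u = 23/9, v = 173/18.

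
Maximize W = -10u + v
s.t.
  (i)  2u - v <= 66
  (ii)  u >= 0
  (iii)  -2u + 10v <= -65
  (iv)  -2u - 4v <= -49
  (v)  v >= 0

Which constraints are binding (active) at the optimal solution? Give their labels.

Extreme points and W = -10u + v:
  (595/18, 1/9) → W = -2974/9
  (33, 0) → W = -330
  (65/2, 0) → W = -325

The maximum is at (65/2, 0). Substituting into each constraint, equality holds for (iii) and (v); the remaining constraints have slack.

(iii) and (v)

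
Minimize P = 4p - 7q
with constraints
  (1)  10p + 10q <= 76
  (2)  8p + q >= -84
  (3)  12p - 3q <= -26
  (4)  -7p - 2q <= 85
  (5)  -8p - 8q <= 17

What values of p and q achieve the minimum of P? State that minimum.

p = -458/35, q = 724/35, minimum P = -1380/7

Vertices and P = 4p - 7q:
  (-458/35, 724/35) → P = -1380/7
  (-16/75, 586/75) → P = -4166/75
  (-655/56, 67/7) → P = -1593/14
  (-259/120, 1/30) → P = -133/15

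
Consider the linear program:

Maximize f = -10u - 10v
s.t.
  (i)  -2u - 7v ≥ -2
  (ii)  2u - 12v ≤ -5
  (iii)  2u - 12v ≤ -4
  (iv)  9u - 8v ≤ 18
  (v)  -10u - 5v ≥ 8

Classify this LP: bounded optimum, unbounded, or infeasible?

From the feasible point (-11/10, 3/5), moving in the direction (-12, -2) keeps every constraint satisfied while f increases without bound.

unbounded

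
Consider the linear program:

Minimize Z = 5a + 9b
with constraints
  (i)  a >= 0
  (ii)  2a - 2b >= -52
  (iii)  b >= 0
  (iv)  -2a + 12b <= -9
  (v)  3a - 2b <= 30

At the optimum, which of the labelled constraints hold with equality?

(iii) and (iv)

Extreme points and Z = 5a + 9b:
  (9/2, 0) → Z = 45/2
  (10, 0) → Z = 50
  (171/16, 33/32) → Z = 2007/32

The minimum is at (9/2, 0). Substituting into each constraint, equality holds for (iii) and (iv); the remaining constraints have slack.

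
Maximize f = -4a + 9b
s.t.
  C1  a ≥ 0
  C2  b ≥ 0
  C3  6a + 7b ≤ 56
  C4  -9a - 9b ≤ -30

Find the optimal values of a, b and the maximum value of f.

a = 0, b = 8, maximum f = 72

Vertices and f = -4a + 9b:
  (0, 8) → f = 72
  (0, 10/3) → f = 30
  (28/3, 0) → f = -112/3
  (10/3, 0) → f = -40/3

The binding constraints are a = 0 and 6a + 7b = 56.
Solving simultaneously gives a = 0, b = 8.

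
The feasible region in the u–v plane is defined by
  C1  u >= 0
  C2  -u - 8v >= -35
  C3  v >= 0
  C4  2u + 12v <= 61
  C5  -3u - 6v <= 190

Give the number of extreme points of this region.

4

Of the 10 pairwise boundary intersections, those satisfying every inequality are:
  (0, 35/8)
  (0, 0)
  (17, 9/4)
  (61/2, 0)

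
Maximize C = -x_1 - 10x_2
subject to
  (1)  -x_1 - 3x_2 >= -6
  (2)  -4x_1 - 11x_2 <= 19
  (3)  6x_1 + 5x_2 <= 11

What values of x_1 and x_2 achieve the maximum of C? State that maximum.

Feasible corners and C = -x_1 - 10x_2:
  (-123, 43) → C = -307
  (3/13, 25/13) → C = -253/13
  (108/23, -79/23) → C = 682/23

At the optimal vertex, -4x_1 - 11x_2 = 19 and 6x_1 + 5x_2 = 11.
Solving simultaneously gives x_1 = 108/23, x_2 = -79/23.

x_1 = 108/23, x_2 = -79/23, maximum C = 682/23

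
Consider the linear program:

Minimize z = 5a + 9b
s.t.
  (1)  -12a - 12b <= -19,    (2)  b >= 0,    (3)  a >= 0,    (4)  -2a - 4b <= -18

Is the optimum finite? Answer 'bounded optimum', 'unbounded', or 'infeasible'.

bounded optimum

Feasible corners and z = 5a + 9b:
  (9, 0) → z = 45
  (0, 9/2) → z = 81/2
The feasible region has finitely many vertices and no improving ray; the minimum is 81/2 at (0, 9/2).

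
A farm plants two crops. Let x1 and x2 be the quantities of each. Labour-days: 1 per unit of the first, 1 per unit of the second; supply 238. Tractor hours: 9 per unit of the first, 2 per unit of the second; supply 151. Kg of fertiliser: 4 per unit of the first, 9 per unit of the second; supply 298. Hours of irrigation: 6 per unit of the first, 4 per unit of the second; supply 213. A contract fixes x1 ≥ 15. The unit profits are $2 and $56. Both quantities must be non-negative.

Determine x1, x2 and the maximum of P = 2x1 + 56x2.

x1 = 15, x2 = 8, maximum P = 478

Feasible corners and P = 2x1 + 56x2:
  (151/9, 0) → P = 302/9
  (15, 0) → P = 30
  (15, 8) → P = 478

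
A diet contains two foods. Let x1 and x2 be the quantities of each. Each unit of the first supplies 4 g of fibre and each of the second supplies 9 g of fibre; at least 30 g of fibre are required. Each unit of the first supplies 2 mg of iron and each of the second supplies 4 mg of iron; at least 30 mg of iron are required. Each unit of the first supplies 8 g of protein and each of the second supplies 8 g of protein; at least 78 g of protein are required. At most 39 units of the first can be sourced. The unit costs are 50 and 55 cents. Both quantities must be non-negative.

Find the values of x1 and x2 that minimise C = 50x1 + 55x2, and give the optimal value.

x1 = 9/2, x2 = 21/4, minimum C = 2055/4

Extreme points and C = 50x1 + 55x2:
  (0, 39/4) → C = 2145/4
  (15, 0) → C = 750
  (39, 0) → C = 1950
  (9/2, 21/4) → C = 2055/4
The feasible region is unbounded (it extends along (0, 1)), but C strictly increases along every unbounded feasible direction, so there is no improving ray and the minimum is attained at a vertex.

The optimum lies where 2x1 + 4x2 = 30 and 8x1 + 8x2 = 78.
Solving simultaneously gives x1 = 9/2, x2 = 21/4.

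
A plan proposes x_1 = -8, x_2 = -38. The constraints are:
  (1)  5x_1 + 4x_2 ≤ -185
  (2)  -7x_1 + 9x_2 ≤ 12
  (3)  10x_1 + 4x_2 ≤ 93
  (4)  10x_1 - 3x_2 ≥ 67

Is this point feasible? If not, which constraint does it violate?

Constraint (4): 10x_1 - 3x_2 = 34, which is not ≥ 67. All other constraints are satisfied.

not feasible — violates (4)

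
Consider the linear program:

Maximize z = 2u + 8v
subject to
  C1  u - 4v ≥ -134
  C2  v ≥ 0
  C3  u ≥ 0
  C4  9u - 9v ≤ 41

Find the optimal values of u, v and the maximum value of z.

u = 1370/27, v = 1247/27, maximum z = 12716/27

Extreme points and z = 2u + 8v:
  (0, 67/2) → z = 268
  (1370/27, 1247/27) → z = 12716/27
  (0, 0) → z = 0
  (41/9, 0) → z = 82/9

At the optimal vertex, u - 4v = -134 and 9u - 9v = 41.
Solving simultaneously gives u = 1370/27, v = 1247/27.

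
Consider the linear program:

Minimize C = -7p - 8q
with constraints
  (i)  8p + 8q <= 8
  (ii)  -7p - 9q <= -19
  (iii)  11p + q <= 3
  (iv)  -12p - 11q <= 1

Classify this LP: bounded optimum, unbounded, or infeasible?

Vertices and C = -7p - 8q:
  (-5, 6) → C = -13
  (-12, 13) → C = -20
  (-218/31, 235/31) → C = -354/31
The feasible region has finitely many vertices and no improving ray; the minimum is -20 at (-12, 13).

bounded optimum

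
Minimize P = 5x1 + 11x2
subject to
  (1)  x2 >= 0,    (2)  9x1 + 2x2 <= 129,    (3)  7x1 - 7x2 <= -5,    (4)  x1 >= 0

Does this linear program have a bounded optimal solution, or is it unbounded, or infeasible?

Corner points and P = 5x1 + 11x2:
  (893/77, 948/77) → P = 14893/77
  (0, 129/2) → P = 1419/2
  (0, 5/7) → P = 55/7
The feasible region has finitely many vertices and no improving ray; the minimum is 55/7 at (0, 5/7).

bounded optimum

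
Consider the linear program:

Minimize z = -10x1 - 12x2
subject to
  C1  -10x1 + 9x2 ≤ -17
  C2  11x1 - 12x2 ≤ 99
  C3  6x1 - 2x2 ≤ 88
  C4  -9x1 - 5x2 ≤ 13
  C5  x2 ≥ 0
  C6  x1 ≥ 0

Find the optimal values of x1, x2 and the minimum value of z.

x1 = 379/17, x2 = 389/17, minimum z = -8458/17

Feasible corners and z = -10x1 - 12x2:
  (379/17, 389/17) → z = -8458/17
  (17/10, 0) → z = -17
  (429/25, 187/25) → z = -6534/25
  (9, 0) → z = -90

The binding constraints are -10x1 + 9x2 = -17 and 6x1 - 2x2 = 88.
Solving simultaneously gives x1 = 379/17, x2 = 389/17.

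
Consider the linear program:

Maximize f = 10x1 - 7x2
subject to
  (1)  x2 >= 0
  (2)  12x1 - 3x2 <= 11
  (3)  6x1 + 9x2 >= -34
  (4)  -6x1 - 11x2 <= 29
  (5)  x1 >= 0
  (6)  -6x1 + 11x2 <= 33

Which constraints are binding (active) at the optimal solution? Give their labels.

Corner points and f = 10x1 - 7x2:
  (11/12, 0) → f = 55/6
  (0, 0) → f = 0
  (110/57, 77/19) → f = -517/57
  (0, 3) → f = -21

The maximum is at (11/12, 0). Substituting into each constraint, equality holds for (1) and (2); the remaining constraints have slack.

(1) and (2)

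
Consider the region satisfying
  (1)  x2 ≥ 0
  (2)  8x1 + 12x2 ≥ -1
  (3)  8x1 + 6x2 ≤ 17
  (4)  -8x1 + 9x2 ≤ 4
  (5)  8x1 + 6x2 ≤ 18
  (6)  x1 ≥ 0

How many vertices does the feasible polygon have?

Of the 14 pairwise boundary intersections, those satisfying every inequality are:
  (17/8, 0)
  (0, 0)
  (43/40, 7/5)
  (0, 4/9)

4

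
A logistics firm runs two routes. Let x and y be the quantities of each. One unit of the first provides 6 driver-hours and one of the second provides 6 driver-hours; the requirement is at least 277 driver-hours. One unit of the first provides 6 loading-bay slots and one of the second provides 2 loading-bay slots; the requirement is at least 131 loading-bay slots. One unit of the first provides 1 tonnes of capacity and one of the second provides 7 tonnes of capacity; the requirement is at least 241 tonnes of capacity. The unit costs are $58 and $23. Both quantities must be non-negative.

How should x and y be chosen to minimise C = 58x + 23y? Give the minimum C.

x = 29/3, y = 73/2, minimum C = 8401/6

Extreme points and C = 58x + 23y:
  (0, 131/2) → C = 3013/2
  (241, 0) → C = 13978
  (29/3, 73/2) → C = 8401/6
  (493/36, 1169/36) → C = 55481/36
The feasible region is unbounded (it extends along (0, 1), (1, 0)), but C strictly increases along every unbounded feasible direction, so there is no improving ray and the minimum is attained at a vertex.

The binding constraints are 6x + 6y = 277 and 6x + 2y = 131.
Solving simultaneously gives x = 29/3, y = 73/2.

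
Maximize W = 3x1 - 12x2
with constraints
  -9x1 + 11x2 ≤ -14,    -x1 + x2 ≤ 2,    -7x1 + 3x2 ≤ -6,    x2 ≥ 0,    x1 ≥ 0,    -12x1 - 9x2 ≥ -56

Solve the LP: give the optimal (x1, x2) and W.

Feasible corners and W = 3x1 - 12x2:
  (14/9, 0) → W = 14/3
  (742/213, 112/71) → W = -602/71
  (14/3, 0) → W = 14

The optimum lies where x2 = 0 and -12x1 - 9x2 = -56.
Solving simultaneously gives x1 = 14/3, x2 = 0.

x1 = 14/3, x2 = 0, maximum W = 14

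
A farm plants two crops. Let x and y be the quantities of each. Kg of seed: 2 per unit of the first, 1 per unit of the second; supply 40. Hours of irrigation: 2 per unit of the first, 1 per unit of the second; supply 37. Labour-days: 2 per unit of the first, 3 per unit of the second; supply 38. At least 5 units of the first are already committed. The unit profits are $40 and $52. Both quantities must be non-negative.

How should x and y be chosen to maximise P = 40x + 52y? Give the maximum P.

Extreme points and P = 40x + 52y:
  (37/2, 0) → P = 740
  (5, 0) → P = 200
  (73/4, 1/2) → P = 756
  (5, 28/3) → P = 2056/3

x = 73/4, y = 1/2, maximum P = 756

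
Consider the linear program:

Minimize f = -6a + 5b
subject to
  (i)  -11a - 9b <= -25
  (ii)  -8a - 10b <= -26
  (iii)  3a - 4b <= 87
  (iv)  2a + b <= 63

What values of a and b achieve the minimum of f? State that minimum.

a = 339/11, b = 15/11, minimum f = -1959/11

Corner points and f = -6a + 5b:
  (8/19, 43/19) → f = 167/19
  (487/31, -309/31) → f = -4467/31
  (339/11, 15/11) → f = -1959/11
The feasible region is unbounded (it extends along (-9, 11), (-1, 2)), but f strictly increases along every unbounded feasible direction, so there is no improving ray and the minimum is attained at a vertex.

At the optimal vertex, 3a - 4b = 87 and 2a + b = 63.
Solving simultaneously gives a = 339/11, b = 15/11.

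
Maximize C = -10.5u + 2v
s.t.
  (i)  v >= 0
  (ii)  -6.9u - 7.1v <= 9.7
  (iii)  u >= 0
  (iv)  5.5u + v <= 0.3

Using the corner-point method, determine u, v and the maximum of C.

u = 0, v = 0.3, maximum C = 0.6

Corner points and C = -10.5u + 2v:
  (0, 0) → C = 0
  (3/55, 0) → C = -63/110
  (0, 3/10) → C = 3/5

The optimum lies where u = 0 and 5.5u + v = 0.3.
Solving simultaneously gives u = 0, v = 3/10.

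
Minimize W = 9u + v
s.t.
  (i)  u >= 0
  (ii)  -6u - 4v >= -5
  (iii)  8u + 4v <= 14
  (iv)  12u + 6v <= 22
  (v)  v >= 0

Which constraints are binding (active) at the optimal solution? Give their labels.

(i) and (v)

Vertices and W = 9u + v:
  (0, 5/4) → W = 5/4
  (0, 0) → W = 0
  (5/6, 0) → W = 15/2

The minimum is at (0, 0). Substituting into each constraint, equality holds for (i) and (v); the remaining constraints have slack.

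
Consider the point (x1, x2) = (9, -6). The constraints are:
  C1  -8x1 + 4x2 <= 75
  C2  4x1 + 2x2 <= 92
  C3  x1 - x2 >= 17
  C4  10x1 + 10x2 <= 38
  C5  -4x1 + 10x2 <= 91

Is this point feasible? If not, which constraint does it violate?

not feasible — violates C3

Constraint C3: x1 - x2 = 15, which is not ≥ 17. All other constraints are satisfied.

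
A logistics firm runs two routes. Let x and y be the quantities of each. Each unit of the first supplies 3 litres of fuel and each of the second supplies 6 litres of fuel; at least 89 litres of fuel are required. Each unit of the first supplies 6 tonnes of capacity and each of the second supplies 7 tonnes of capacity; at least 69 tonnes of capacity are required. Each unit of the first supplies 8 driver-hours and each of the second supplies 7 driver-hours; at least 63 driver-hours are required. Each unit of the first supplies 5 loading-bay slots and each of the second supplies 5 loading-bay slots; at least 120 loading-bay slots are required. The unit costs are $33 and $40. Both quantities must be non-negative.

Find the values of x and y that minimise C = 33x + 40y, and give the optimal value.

x = 55/3, y = 17/3, minimum C = 2495/3

The feasible region is unbounded (it extends along (0, 1), (1, 0)), but C strictly increases along every unbounded feasible direction, so there is no improving ray and the minimum is attained at a vertex.

The binding constraints are 3x + 6y = 89 and 5x + 5y = 120.
Solving simultaneously gives x = 55/3, y = 17/3.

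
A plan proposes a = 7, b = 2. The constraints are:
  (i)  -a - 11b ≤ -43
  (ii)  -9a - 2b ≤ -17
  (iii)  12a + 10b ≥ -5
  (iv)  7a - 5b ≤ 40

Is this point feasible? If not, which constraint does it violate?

not feasible — violates (i)

Constraint (i): -a - 11b = -29, which is not ≤ -43. All other constraints are satisfied.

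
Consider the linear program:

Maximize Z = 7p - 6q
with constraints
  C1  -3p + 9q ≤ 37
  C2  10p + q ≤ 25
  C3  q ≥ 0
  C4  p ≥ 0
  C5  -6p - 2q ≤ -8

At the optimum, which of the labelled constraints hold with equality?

Vertices and Z = 7p - 6q:
  (188/93, 445/93) → Z = -1354/93
  (0, 37/9) → Z = -74/3
  (5/2, 0) → Z = 35/2
  (4/3, 0) → Z = 28/3
  (0, 4) → Z = -24

The maximum is at (5/2, 0). Substituting into each constraint, equality holds for C2 and C3; the remaining constraints have slack.

C2 and C3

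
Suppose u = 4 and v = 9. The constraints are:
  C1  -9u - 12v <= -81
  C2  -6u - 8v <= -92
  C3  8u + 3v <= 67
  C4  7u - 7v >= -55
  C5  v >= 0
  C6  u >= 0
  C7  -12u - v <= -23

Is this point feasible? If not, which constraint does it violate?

C1: -144 ≤ -81 ✓
C2: -96 ≤ -92 ✓
C3: 59 ≤ 67 ✓
C4: -35 ≥ -55 ✓
C5: 9 ≥ 0 ✓
C6: 4 ≥ 0 ✓
C7: -57 ≤ -23 ✓

feasible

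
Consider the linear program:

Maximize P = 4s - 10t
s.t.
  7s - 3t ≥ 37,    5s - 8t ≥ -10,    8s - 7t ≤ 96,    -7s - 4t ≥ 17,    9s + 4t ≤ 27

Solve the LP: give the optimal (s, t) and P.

s = -29/25, t = -376/25, maximum P = 3644/25

Feasible corners and P = 4s - 10t:
  (-29/25, -376/25) → P = 3644/25
  (97/49, -54/7) → P = 4168/49
  (265/81, -808/81) → P = 9140/81

At the optimal vertex, 7s - 3t = 37 and 8s - 7t = 96.
Solving simultaneously gives s = -29/25, t = -376/25.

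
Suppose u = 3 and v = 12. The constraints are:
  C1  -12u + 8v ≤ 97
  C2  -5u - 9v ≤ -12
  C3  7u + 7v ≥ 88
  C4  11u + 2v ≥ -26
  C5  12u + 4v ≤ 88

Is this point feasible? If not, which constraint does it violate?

C1: 60 ≤ 97 ✓
C2: -123 ≤ -12 ✓
C3: 105 ≥ 88 ✓
C4: 57 ≥ -26 ✓
C5: 84 ≤ 88 ✓

feasible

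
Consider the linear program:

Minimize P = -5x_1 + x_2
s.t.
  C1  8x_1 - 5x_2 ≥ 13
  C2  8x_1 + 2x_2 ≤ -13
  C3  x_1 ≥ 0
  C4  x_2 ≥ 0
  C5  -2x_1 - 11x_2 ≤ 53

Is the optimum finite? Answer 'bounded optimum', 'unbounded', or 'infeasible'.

The boundaries 8x_1 - 5x_2 = 13 and x_2 = 0 meet at (13/8, 0), but that point violates 8x_1 + 2x_2 ≤ -13. Every candidate vertex is excluded by some other constraint, so the feasible region is empty.

infeasible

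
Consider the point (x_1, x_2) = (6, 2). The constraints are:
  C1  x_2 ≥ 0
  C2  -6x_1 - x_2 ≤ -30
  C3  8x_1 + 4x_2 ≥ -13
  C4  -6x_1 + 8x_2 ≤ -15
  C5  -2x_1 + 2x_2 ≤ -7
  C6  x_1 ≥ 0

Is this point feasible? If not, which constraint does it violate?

feasible

C1: 2 ≥ 0 ✓
C2: -38 ≤ -30 ✓
C3: 56 ≥ -13 ✓
C4: -20 ≤ -15 ✓
C5: -8 ≤ -7 ✓
C6: 6 ≥ 0 ✓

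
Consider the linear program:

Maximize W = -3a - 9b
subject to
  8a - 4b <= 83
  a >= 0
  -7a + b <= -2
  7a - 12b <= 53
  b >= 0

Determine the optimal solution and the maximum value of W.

Extreme points and W = -3a - 9b:
  (196/17, 157/68) → W = -3765/68
  (2/7, 0) → W = -6/7
  (53/7, 0) → W = -159/7
The feasible region is unbounded (it extends along (1, 7), (1, 2)), but W strictly decreases along every unbounded feasible direction, so there is no improving ray and the maximum is attained at a vertex.

The optimum lies where -7a + b = -2 and b = 0.
Solving simultaneously gives a = 2/7, b = 0.

a = 2/7, b = 0, maximum W = -6/7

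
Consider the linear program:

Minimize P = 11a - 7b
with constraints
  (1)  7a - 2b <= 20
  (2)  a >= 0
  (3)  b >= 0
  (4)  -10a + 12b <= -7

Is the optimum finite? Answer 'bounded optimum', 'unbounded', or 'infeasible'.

Feasible corners and P = 11a - 7b:
  (20/7, 0) → P = 220/7
  (113/32, 151/64) → P = 1429/64
  (7/10, 0) → P = 77/10
The feasible region has finitely many vertices and no improving ray; the minimum is 77/10 at (7/10, 0).

bounded optimum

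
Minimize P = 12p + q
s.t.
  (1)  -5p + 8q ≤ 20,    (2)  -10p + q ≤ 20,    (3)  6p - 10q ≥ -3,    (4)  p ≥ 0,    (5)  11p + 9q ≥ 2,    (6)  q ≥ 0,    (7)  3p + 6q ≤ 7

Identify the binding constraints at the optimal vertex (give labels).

Feasible corners and P = 12p + q:
  (0, 3/10) → P = 3/10
  (26/33, 17/22) → P = 225/22
  (0, 2/9) → P = 2/9
  (2/11, 0) → P = 24/11
  (7/3, 0) → P = 28

The minimum is at (0, 2/9). Substituting into each constraint, equality holds for (4) and (5); the remaining constraints have slack.

(4) and (5)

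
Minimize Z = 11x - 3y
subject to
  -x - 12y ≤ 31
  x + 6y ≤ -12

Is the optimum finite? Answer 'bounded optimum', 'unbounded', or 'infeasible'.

unbounded

From the feasible point (7, -19/6), moving in the direction (-6, 1) keeps every constraint satisfied while Z decreases without bound.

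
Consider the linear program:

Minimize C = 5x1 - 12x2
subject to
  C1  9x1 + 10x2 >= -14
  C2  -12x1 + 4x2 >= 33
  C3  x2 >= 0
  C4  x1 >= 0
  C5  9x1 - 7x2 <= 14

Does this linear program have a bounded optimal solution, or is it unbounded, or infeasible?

From the feasible point (0, 33/4), moving in the direction (0, 1) keeps every constraint satisfied while C decreases without bound.

unbounded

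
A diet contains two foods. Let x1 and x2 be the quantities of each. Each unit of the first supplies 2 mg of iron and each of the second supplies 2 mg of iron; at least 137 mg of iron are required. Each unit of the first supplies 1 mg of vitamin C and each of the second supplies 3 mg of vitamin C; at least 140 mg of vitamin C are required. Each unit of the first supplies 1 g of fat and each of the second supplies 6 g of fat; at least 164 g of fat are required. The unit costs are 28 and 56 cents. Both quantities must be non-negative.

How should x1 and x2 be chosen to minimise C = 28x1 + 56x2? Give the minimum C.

Corner points and C = 28x1 + 56x2:
  (0, 137/2) → C = 3836
  (164, 0) → C = 4592
  (131/4, 143/4) → C = 2919
  (116, 8) → C = 3696
The feasible region is unbounded (it extends along (0, 1), (1, 0)), but C strictly increases along every unbounded feasible direction, so there is no improving ray and the minimum is attained at a vertex.

x1 = 131/4, x2 = 143/4, minimum C = 2919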